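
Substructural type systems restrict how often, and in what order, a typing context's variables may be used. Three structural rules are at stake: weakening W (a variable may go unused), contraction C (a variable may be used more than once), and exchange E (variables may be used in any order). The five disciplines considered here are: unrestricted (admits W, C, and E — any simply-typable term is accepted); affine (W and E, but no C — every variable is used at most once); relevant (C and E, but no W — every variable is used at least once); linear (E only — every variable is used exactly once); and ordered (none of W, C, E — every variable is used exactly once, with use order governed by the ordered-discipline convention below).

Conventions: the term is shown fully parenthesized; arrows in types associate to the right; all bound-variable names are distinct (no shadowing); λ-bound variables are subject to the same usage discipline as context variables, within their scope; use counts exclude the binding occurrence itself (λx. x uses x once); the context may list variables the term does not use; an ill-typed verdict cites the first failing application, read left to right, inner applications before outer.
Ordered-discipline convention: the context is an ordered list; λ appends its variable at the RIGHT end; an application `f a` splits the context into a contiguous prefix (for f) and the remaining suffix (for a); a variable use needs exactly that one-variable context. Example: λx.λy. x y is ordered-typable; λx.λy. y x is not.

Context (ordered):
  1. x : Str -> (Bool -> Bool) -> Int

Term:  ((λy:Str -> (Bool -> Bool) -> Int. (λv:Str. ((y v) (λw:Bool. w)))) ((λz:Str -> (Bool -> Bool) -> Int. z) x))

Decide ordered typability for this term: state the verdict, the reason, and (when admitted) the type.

yes — single-use (x, y, v, w, z), ordered derivation ok; term : Str -> Int
use counts: x ×1, y (λ-bound) ×1, v (λ-bound) ×1, w (λ-bound) ×1, z (λ-bound) ×1
left-to-right use order: y, v, w, z, x
typing: the term checks, with type Str -> Int
across the five disciplines: ordered ✓ · linear ✓ · affine ✓ · relevant ✓ · unrestricted ✓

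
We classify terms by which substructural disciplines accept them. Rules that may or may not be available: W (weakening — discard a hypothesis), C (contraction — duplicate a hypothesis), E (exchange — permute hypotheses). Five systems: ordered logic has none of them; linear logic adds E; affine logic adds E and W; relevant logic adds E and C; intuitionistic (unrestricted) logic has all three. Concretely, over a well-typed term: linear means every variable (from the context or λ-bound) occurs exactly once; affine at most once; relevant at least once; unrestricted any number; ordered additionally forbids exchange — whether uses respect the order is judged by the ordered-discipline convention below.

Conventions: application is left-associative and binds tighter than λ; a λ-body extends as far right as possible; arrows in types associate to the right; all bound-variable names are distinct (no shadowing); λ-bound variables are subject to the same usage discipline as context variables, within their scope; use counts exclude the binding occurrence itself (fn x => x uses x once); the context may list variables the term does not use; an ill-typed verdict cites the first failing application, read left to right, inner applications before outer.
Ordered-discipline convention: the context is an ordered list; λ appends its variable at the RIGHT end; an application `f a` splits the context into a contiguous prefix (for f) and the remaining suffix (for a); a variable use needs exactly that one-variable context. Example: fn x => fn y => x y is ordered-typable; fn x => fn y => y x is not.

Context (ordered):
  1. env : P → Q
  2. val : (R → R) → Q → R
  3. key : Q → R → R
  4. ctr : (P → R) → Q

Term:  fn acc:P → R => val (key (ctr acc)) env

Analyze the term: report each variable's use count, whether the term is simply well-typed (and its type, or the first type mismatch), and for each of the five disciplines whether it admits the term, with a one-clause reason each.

counts: env ×1; val ×1; key ×1; ctr ×1; acc [bound] ×1
uses in reading order: val, key, ctr, acc, env
typing: ill-typed: an application expects Q but receives P → Q
ordered ✗ (not simply typable)
linear ✗ (fails simple typing)
affine ✗ (a type mismatch blocks all five)
relevant ✗ (the type mismatch rejects it)
unrestricted ✗ (not simply typable)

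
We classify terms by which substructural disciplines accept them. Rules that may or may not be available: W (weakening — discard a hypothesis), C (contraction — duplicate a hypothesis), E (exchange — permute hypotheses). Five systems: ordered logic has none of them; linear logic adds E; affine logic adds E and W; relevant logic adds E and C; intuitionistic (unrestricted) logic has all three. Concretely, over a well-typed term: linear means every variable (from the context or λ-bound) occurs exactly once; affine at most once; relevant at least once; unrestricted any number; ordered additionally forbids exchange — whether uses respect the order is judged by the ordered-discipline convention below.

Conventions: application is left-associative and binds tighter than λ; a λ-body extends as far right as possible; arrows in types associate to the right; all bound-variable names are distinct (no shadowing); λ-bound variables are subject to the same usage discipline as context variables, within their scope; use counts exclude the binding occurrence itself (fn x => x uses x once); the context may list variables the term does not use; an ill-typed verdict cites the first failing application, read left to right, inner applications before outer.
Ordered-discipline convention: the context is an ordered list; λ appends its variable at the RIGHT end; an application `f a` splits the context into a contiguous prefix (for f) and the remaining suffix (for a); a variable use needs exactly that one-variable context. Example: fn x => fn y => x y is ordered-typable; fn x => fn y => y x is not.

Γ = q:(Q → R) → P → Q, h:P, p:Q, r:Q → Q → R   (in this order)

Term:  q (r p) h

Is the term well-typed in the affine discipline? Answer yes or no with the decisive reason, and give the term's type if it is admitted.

yes — at most one use each (q, h, p, r); term : Q
counts: q: 1; h: 1; p: 1; r: 1
uses in reading order: q, r, p, h
typing: well-typed at Q
all disciplines: ordered ✗ | linear ✓ | affine ✓ | relevant ✓ | unrestricted ✓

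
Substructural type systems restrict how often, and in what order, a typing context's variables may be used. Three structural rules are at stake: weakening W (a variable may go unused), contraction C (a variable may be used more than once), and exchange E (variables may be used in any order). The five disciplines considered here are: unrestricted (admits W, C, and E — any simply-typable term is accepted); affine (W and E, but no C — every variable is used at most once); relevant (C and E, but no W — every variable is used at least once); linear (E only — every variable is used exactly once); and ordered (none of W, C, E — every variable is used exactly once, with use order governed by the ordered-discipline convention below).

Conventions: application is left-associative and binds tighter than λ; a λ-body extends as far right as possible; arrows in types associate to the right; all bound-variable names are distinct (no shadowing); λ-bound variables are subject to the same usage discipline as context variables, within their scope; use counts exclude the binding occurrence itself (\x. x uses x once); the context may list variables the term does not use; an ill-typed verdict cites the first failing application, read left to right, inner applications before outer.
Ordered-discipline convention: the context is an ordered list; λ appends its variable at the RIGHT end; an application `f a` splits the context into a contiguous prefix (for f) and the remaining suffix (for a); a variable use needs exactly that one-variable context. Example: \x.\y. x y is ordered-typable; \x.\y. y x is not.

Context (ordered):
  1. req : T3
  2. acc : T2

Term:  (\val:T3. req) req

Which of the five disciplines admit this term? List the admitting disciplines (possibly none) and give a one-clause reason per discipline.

admitted in: unrestricted
use counts: req: 2×, acc: 0×, val (bound): 0×
order of uses: req, req
typing: well-typed at T3
ordered: ✗, repeated use of req ×2; acc, val left unused
linear: ✗, repeated use of req ×2; acc, val left unused
affine: ✗, repeated use of req ×2
relevant: ✗, acc, val left unused
unrestricted: ✓, well-typed at T3; no restrictions here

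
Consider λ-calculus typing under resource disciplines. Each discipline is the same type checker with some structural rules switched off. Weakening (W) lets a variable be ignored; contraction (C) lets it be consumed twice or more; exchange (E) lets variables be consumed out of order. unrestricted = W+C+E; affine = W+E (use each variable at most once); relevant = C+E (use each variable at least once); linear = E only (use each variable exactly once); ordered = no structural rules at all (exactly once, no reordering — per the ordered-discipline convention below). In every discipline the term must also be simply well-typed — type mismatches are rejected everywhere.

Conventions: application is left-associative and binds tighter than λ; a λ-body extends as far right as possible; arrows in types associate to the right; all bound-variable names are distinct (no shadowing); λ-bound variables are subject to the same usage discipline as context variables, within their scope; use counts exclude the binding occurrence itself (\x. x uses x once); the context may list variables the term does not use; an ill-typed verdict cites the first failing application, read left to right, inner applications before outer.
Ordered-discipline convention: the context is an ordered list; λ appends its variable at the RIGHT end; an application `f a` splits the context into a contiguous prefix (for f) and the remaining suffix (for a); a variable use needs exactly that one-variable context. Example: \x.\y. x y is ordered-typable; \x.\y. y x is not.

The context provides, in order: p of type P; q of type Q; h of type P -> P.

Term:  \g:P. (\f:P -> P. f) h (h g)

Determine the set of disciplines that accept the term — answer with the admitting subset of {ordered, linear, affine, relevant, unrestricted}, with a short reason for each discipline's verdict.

admitted by: unrestricted
use counts: p=0; q=0; h=2; g (λ-bound)=1; f (λ-bound)=1
left-to-right use order: f, h, h, g
typing: well-typed at P -> P
ordered: ✗ — needs contraction — h ×2; p, q never used (weakening)
linear: ✗ — needs contraction — h ×2; p, q never used (weakening)
affine: ✗ — needs contraction — h ×2
relevant: ✗ — p, q never used (weakening)
unrestricted: ✓ — simply typable at P -> P; W, C, E all held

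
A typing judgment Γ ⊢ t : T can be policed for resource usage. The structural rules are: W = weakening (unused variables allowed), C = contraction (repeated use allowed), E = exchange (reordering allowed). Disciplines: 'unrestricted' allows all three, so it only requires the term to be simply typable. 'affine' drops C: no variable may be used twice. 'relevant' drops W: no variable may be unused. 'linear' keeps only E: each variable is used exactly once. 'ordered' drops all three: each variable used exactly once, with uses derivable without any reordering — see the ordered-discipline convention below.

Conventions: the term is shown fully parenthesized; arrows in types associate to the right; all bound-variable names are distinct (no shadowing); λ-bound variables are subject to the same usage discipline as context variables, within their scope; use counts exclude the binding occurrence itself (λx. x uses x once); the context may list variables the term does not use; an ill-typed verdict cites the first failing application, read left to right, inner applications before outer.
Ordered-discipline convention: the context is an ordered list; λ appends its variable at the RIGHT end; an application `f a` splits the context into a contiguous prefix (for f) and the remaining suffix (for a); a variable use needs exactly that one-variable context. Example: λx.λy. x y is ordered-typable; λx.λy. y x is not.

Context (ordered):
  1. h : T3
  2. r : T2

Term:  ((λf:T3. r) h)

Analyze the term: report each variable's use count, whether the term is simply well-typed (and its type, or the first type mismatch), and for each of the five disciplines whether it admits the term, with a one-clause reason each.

variable uses: h: 1×, r: 1×, f [bound]: 0×
uses in reading order: r, h
typing: ✓ — T2
ordered: ✗, f never used (weakening)
linear: ✗, f never used (weakening)
affine: ✓, h, r, f: no repeats, contraction unneeded
relevant: ✗, f never used (weakening)
unrestricted: ✓, well-typed at T2; no restrictions here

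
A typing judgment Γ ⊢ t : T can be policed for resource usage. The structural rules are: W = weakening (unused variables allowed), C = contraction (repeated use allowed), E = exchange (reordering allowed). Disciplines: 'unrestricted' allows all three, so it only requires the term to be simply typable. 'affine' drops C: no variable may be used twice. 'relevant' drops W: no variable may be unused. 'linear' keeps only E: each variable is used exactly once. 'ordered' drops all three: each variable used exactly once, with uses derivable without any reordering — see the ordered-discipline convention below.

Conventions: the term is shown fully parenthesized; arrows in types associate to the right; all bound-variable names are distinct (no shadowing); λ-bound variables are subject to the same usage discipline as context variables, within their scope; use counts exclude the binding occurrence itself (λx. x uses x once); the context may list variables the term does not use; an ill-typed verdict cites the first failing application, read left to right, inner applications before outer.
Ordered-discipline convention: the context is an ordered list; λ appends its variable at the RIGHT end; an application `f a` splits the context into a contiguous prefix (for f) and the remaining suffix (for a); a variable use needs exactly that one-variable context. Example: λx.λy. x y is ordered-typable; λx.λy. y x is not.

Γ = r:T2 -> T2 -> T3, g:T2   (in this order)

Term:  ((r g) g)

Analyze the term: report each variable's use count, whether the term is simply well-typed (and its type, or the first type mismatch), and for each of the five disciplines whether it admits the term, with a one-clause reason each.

counts: r: 1×, g: 2×
order of uses: r, g, g
typing: ✓ — T3
ordered: ✗ — uses contraction: g ×2
linear: ✗ — uses contraction: g ×2
affine: ✗ — uses contraction: g ×2
relevant: ✓ — none of r, g goes unused
unrestricted: ✓ — typability at T3 is all that's needed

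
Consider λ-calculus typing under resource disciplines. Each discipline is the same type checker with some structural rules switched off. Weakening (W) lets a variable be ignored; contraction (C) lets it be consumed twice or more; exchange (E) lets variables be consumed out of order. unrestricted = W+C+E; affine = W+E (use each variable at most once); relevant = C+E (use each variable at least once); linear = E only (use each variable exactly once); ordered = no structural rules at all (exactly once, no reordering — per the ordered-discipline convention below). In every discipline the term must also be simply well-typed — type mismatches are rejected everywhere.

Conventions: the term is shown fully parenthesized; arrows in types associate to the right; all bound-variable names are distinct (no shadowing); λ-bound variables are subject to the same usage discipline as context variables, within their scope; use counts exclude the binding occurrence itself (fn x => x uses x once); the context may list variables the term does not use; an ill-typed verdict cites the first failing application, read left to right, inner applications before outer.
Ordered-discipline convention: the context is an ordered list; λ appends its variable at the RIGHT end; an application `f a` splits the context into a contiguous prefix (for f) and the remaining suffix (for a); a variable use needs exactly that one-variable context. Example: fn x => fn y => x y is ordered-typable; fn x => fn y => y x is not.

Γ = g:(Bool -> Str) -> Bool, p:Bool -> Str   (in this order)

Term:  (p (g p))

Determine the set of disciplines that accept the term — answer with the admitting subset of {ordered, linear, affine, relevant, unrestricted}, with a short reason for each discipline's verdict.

admitting disciplines: relevant, unrestricted
counts: g ×1; p ×2
order of uses: p, g, p
typing: well-typed at Str
ordered: ✗ — repeated use of p ×2
linear: ✗ — repeated use of p ×2
affine: ✗ — repeated use of p ×2
relevant: ✓ — every one of g, p appears
unrestricted: ✓ — simply typable at Str; W, C, E all held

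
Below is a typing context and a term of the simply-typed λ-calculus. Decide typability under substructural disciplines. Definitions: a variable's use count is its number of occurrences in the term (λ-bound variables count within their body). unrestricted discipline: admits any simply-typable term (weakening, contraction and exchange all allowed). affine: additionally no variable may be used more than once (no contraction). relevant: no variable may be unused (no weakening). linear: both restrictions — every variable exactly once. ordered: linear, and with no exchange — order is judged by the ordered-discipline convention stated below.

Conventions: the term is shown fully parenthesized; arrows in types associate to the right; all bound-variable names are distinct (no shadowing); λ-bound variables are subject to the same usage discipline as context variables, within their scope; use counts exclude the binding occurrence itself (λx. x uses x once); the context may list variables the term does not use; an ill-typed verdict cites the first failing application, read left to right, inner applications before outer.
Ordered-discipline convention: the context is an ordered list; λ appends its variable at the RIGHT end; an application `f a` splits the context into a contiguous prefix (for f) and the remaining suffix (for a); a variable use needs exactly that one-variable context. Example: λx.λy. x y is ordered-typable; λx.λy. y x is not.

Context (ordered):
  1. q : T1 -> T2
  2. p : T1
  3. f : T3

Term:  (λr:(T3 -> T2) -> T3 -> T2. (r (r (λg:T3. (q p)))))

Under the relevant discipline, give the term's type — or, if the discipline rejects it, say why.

not well-typed under relevant — needs weakening: f, g unused
use counts: q: 1×; p: 1×; f: 0×; r [bound]: 2×; g [bound]: 0×
order of uses: r, r, q, p
typing: the term checks, with type ((T3 -> T2) -> T3 -> T2) -> T3 -> T2
all disciplines: ordered ✗ | linear ✗ | affine ✗ | relevant ✗ | unrestricted ✓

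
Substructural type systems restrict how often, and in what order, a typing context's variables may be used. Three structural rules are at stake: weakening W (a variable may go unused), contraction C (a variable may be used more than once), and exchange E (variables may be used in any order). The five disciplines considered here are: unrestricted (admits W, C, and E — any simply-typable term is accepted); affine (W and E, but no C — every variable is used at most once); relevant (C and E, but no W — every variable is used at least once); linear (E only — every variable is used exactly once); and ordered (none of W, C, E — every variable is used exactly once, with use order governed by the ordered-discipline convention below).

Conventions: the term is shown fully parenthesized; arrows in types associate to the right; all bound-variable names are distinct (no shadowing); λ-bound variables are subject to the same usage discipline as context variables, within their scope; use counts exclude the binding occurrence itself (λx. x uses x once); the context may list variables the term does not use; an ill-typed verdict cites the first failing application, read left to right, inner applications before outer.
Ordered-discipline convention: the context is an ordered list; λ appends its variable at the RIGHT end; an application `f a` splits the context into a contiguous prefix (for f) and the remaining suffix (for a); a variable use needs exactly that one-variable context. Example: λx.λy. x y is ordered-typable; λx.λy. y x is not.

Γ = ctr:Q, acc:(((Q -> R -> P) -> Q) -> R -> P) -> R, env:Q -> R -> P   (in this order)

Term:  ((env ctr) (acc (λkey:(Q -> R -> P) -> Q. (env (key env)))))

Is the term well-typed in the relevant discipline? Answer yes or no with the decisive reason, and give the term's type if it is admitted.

yes — ctr, acc, env, key: all used, weakening unneeded; term : P
variable uses: ctr=1, acc=1, env=3, key (λ-bound)=1
left-to-right use order: env, ctr, acc, env, key, env
typing: well-typed at P
summary: ordered ✗, linear ✗, affine ✗, relevant ✓, unrestricted ✓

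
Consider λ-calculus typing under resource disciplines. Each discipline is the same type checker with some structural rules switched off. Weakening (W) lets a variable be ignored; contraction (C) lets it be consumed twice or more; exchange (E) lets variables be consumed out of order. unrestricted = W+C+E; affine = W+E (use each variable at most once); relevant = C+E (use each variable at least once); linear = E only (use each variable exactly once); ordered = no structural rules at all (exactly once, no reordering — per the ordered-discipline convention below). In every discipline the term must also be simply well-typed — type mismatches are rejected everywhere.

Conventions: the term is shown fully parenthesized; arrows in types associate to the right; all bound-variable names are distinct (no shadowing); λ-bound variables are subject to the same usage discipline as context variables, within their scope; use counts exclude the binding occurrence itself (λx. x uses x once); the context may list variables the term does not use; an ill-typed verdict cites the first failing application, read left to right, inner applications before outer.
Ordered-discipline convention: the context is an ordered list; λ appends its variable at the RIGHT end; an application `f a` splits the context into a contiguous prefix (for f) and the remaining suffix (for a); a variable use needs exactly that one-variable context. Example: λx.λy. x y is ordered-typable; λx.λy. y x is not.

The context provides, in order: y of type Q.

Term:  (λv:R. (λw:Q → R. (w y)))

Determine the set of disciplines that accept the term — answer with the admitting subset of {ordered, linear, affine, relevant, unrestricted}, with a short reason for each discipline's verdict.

admitting disciplines: affine, unrestricted
use counts: y=1; v (λ-bound)=0; w (λ-bound)=1
order of uses: w, y
typing: ✓ — R → (Q → R) → R
ordered ✗ (needs weakening: v unused)
linear ✗ (needs weakening: v unused)
affine ✓ (y, v, w: no repeats, contraction unneeded)
relevant ✗ (needs weakening: v unused)
unrestricted ✓ (type-checks (R → (Q → R) → R) and nothing is barred)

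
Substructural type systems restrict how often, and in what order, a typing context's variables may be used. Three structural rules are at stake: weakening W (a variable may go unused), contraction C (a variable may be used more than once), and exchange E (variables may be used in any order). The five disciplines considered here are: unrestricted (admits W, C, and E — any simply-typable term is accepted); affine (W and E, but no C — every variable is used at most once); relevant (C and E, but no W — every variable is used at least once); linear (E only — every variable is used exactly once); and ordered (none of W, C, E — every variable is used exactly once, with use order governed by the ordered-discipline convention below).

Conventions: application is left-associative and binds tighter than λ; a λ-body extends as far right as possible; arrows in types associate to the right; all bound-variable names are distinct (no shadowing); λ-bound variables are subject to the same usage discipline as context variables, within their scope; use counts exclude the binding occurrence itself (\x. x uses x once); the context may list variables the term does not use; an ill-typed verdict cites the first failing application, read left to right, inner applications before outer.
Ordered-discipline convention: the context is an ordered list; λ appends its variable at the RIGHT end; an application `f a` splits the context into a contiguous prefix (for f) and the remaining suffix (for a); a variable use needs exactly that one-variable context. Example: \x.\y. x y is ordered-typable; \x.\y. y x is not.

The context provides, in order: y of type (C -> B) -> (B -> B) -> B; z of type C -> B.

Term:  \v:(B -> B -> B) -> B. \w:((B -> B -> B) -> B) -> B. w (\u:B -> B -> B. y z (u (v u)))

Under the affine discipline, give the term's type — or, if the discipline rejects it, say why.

not well-typed under affine — uses contraction: u ×2
variable uses: y ×1; z ×1; v [bound] ×1; w [bound] ×1; u [bound] ×2
left-to-right use order: w, y, z, u, v, u
typing: well-typed — term : ((B -> B -> B) -> B) -> (((B -> B -> B) -> B) -> B) -> B
all disciplines: ordered ✗; linear ✗; affine ✗; relevant ✓; unrestricted ✓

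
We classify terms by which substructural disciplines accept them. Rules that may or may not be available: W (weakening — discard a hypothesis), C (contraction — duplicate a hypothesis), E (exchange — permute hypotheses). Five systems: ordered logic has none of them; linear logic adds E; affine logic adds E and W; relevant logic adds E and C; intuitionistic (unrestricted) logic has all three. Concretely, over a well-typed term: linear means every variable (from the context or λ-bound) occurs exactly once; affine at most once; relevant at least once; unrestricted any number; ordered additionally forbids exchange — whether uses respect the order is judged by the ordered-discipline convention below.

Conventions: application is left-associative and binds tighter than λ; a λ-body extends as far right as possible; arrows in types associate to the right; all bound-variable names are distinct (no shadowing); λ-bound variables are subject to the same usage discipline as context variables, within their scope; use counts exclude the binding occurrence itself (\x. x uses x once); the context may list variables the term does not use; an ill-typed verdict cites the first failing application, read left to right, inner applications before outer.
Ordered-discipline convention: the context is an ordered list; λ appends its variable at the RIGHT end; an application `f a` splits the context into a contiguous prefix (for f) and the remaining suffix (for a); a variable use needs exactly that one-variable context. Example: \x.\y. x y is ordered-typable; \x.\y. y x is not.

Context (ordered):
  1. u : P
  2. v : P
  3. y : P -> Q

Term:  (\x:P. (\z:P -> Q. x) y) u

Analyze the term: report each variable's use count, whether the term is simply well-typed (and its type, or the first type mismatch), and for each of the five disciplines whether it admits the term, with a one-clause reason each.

use counts: u=1, v=0, y=1, x [bound]=1, z [bound]=0
left-to-right use order: x, y, u
typing: ✓ — P
ordered ✗ (v, z left unused)
linear ✗ (v, z left unused)
affine ✓ (at most one use each (u, v, y, x, z))
relevant ✗ (v, z left unused)
unrestricted ✓ (well-typed at P; no restrictions here)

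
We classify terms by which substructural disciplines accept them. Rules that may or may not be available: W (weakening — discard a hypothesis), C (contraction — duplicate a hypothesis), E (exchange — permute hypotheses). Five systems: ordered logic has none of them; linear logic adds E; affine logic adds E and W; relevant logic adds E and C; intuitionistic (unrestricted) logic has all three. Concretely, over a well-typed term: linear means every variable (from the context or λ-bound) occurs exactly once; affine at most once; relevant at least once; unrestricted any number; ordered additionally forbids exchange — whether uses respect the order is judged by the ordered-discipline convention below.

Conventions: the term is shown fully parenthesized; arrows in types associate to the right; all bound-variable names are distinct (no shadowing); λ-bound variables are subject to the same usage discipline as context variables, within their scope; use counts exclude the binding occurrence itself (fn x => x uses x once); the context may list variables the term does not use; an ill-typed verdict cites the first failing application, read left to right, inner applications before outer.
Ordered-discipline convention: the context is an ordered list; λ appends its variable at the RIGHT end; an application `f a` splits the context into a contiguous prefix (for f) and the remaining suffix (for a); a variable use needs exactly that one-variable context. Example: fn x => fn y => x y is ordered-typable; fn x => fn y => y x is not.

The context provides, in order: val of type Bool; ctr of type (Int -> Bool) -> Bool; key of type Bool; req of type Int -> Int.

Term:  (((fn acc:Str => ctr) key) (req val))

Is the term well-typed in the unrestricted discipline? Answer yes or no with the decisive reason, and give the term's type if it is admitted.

no — a type mismatch blocks all five
usage: val: 1×, ctr: 1×, key: 1×, req: 1×, acc [bound]: 0×
order of uses: ctr, key, req, val
typing: ill-typed: argument of type Bool where Str is required
summary: ordered ✗ · linear ✗ · affine ✗ · relevant ✗ · unrestricted ✗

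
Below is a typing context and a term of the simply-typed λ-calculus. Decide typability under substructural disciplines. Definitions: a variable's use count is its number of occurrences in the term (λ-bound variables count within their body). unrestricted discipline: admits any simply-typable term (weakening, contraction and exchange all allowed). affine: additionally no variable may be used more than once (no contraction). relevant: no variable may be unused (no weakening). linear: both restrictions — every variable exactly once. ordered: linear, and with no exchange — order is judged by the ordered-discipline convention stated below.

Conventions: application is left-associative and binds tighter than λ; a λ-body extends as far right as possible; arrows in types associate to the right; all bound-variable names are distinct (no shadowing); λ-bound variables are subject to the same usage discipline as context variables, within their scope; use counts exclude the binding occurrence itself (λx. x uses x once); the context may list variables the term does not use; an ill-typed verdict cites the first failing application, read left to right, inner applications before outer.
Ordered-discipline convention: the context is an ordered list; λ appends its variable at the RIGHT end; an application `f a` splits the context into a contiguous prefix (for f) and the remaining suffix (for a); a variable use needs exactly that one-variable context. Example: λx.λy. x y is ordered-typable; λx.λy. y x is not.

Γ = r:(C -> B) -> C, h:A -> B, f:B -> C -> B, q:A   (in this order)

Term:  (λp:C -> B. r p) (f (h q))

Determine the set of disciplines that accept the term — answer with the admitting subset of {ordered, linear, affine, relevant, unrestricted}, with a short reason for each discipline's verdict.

admitted in: linear, affine, relevant, unrestricted
usage: r: 1; h: 1; f: 1; q: 1; p (bound): 1
uses in reading order: r, p, f, h, q
typing: ✓ — C
ordered ✗ (needs exchange: uses follow r, p, f, h, q)
linear ✓ (r, h, f, q, p: one use apiece)
affine ✓ (r, h, f, q, p: no repeats, contraction unneeded)
relevant ✓ (r, h, f, q, p: all used, weakening unneeded)
unrestricted ✓ (well-typed at C; no restrictions here)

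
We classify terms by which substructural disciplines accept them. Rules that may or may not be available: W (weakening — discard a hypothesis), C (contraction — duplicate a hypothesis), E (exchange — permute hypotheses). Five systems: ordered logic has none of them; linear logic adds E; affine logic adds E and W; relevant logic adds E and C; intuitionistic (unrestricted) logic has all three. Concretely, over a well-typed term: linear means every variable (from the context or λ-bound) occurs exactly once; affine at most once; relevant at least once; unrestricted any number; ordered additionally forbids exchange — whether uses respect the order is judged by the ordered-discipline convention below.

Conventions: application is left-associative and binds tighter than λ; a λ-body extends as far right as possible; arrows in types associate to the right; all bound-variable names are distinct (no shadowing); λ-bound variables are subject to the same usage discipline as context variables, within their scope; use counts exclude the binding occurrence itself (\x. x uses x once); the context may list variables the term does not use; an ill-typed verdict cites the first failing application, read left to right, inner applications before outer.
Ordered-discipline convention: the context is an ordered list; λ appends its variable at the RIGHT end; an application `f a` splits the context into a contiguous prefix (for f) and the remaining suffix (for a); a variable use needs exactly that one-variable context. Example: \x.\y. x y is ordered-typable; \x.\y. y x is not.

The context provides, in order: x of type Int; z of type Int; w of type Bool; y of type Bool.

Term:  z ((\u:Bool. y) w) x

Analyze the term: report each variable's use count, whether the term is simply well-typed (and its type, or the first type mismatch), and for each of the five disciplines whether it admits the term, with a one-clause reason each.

counts: x: 1, z: 1, w: 1, y: 1, u (bound): 0
use order (left to right): z, y, w, x
typing: ill-typed: can't apply a value of type Int
ordered ✗ (the type mismatch rejects it)
linear ✗ (not simply typable)
affine ✗ (fails simple typing)
relevant ✗ (a type mismatch blocks all five)
unrestricted ✗ (the type mismatch rejects it)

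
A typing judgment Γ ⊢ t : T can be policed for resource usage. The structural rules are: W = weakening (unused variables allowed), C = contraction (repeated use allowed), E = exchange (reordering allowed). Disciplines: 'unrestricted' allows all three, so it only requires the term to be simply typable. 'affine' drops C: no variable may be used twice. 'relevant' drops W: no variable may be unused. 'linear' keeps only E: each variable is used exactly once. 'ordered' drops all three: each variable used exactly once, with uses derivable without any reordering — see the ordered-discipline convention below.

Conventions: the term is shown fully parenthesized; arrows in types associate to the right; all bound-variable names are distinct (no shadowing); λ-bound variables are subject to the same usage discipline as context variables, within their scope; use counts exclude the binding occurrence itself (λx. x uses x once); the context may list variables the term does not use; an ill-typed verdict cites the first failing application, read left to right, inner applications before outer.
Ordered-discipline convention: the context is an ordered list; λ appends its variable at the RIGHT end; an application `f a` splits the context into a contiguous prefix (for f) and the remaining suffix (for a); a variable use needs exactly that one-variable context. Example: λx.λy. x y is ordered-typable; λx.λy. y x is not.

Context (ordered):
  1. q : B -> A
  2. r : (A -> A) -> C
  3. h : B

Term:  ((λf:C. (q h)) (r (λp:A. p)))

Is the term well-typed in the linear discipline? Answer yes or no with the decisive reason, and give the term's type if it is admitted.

no — f never used (weakening)
use counts: q: 1, r: 1, h: 1, f (bound): 0, p (bound): 1
left-to-right use order: q, h, r, p
typing: ✓ — A
per-discipline verdicts: ordered ✗ · linear ✗ · affine ✓ · relevant ✗ · unrestricted ✓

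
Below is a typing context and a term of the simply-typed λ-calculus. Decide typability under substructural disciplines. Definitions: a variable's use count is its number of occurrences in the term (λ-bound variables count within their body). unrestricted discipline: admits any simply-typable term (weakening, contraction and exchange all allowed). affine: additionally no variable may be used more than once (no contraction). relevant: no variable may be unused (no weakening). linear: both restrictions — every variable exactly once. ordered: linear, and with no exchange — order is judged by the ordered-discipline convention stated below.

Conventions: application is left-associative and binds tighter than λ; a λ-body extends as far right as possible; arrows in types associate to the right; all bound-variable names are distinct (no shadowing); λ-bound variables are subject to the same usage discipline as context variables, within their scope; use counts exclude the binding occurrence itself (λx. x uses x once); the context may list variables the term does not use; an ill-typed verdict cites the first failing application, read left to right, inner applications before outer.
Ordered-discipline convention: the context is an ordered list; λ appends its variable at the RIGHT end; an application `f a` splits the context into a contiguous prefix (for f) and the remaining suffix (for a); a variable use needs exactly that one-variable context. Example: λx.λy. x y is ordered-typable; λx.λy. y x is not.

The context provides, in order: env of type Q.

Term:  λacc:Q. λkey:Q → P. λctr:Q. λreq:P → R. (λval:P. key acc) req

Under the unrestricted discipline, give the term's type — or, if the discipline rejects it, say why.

not well-typed under unrestricted — the type mismatch rejects it
usage: env: 0; acc (bound): 1; key (bound): 1; ctr (bound): 0; req (bound): 1; val (bound): 0
left-to-right use order: key, acc, req
typing: ill-typed: a function awaiting P gets P → R
summary: ordered ✗ · linear ✗ · affine ✗ · relevant ✗ · unrestricted ✗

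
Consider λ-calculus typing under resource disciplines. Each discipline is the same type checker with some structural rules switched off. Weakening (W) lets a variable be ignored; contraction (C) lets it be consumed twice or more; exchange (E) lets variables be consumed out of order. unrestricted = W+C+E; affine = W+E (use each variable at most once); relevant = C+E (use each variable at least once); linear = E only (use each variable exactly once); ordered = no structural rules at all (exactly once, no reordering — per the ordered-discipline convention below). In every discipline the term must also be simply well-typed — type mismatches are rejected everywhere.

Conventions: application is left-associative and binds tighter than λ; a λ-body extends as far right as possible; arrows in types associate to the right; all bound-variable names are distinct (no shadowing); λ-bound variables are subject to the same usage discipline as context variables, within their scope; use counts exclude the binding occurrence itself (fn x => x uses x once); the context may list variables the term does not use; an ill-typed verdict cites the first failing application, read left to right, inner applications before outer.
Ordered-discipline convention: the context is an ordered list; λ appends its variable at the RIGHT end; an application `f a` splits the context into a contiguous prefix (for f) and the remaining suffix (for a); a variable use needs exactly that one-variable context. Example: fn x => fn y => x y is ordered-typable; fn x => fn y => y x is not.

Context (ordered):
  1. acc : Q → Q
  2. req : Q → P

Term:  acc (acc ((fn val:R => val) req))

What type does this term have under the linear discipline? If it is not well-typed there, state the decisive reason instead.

not well-typed under linear — the type mismatch rejects it
counts: acc: 2×; req: 1×; val (bound): 1×
use order (left to right): acc, acc, val, req
typing: ill-typed: a function awaiting R gets Q → P
per-discipline verdicts: ordered ✗; linear ✗; affine ✗; relevant ✗; unrestricted ✗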